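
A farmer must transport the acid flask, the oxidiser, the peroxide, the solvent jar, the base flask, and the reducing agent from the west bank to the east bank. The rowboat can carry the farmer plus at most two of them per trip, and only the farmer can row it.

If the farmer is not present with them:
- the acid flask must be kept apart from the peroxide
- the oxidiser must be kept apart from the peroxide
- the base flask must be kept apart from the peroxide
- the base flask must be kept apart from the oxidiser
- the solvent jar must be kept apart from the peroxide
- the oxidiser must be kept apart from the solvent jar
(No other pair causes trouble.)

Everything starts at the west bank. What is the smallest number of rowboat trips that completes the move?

Counting alone: the farmer can take at most 2 across per trip to the east bank, so moving all 6 needs at least 3 loaded trips out, with a return between consecutive ones — at least 5 crossings.
The safety rule pushes this higher. Following every safe sequence of crossings, the most of the 6 that can be at the east bank as the rowboat arrives there on crossings 5, 7 is 4, 5 respectively — never all 6.
So no plan with fewer than 9 crossings exists, and this one achieves 9:
1. Farmer goes to the east bank with the oxidiser and the peroxide.
2. Farmer goes back to the west bank with the oxidiser.
3. Farmer goes to the east bank with the acid flask and the oxidiser.
4. Farmer goes back to the west bank with the peroxide.
5. Farmer goes to the east bank with the peroxide and the reducing agent.
6. Farmer goes back to the west bank with the peroxide.
7. Farmer goes to the east bank with the base flask and the solvent jar.
8. Farmer goes back to the west bank with the oxidiser.
9. Farmer goes to the east bank with the oxidiser and the peroxide.

9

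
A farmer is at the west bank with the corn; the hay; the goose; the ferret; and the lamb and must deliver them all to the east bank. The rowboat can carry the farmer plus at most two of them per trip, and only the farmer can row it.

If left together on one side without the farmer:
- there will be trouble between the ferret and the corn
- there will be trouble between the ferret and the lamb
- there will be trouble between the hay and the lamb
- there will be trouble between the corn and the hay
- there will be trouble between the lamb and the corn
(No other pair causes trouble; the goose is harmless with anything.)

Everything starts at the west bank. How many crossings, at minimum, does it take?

7

Counting alone: the farmer can take at most 2 across per trip to the east bank, so moving all 5 needs at least 3 loaded trips out, with a return between consecutive ones — at least 5 crossings.
The safety rule pushes this higher. Following every safe sequence of crossings, the most of the 5 that can be at the east bank as the rowboat arrives there on crossing 5 is 4 — never all 5.
So no plan with fewer than 7 crossings exists, and this one achieves 7:
1. Farmer goes to the east bank with the corn and the lamb.  [the west bank: the ferret, the goose, the hay | the east bank: the corn, the lamb]
2. Farmer goes back to the west bank with the corn.  [the west bank: the corn, the ferret, the goose, the hay | the east bank: the lamb]
3. Farmer goes to the east bank with the corn and the goose.  [the west bank: the ferret, the hay | the east bank: the corn, the goose, the lamb]
4. Farmer goes back to the west bank with the corn.  [the west bank: the corn, the ferret, the hay | the east bank: the goose, the lamb]
5. Farmer goes to the east bank with the ferret and the hay.  [the west bank: the corn | the east bank: the ferret, the goose, the hay, the lamb]
6. Farmer goes back to the west bank with the lamb.  [the west bank: the corn, the lamb | the east bank: the ferret, the goose, the hay]
7. Farmer goes to the east bank with the corn and the lamb.  [the west bank: — | the east bank: the corn, the ferret, the goose, the hay, the lamb]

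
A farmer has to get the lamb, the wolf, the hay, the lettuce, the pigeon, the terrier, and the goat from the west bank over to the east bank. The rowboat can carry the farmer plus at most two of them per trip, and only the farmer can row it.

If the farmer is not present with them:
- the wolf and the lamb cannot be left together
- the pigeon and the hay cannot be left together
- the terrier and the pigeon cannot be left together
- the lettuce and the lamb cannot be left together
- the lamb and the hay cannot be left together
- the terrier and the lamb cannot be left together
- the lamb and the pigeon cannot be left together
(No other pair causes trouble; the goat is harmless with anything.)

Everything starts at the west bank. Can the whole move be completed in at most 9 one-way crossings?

Counting alone: the farmer can take at most 2 across per trip to the east bank, so moving all 7 needs at least 4 loaded trips out, with a return between consecutive ones — at least 7 crossings.
The safety rule pushes this higher. Following every safe sequence of crossings, the most of the 7 that can be at the east bank as the rowboat arrives there on crossings 7, 9 is 5, 6 respectively — never all 7.
So the move cannot be finished within 9 crossings. (The shortest complete plan takes 11:)
1. Farmer goes to the east bank with the lamb and the pigeon.
2. Farmer goes back to the west bank with the lamb.
3. Farmer goes to the east bank with the lamb and the wolf.
4. Farmer goes back to the west bank with the lamb.
5. Farmer goes to the east bank with the lamb and the lettuce.
6. Farmer goes back to the west bank with the lamb.
7. Farmer goes to the east bank with the goat and the lamb.
8. Farmer goes back to the west bank with the lamb.
9. Farmer goes to the east bank with the hay and the terrier.
10. Farmer goes back to the west bank with the pigeon.
11. Farmer goes to the east bank with the lamb and the pigeon.

No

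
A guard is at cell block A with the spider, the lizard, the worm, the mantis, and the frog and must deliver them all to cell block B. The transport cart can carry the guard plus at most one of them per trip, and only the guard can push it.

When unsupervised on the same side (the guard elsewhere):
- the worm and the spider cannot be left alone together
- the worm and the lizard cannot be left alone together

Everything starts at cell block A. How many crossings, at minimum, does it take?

11

Counting alone: the guard can take at most 1 across per trip to cell block B, so moving all 5 needs at least 5 loaded trips out, with a return between consecutive ones — at least 9 crossings.
The safety rule pushes this higher. Following every safe sequence of crossings, the most of the 5 that can be at cell block B as the transport cart arrives there on crossing 9 is 4 — never all 5.
So no plan with fewer than 11 crossings exists, and this one achieves 11:
1. Guard goes to cell block B with the worm.  [cell block A: the frog, the lizard, the mantis, the spider | cell block B: the worm]
2. Guard goes back to cell block A alone.  [cell block A: the frog, the lizard, the mantis, the spider | cell block B: the worm]
3. Guard goes to cell block B with the spider.  [cell block A: the frog, the lizard, the mantis | cell block B: the spider, the worm]
4. Guard goes back to cell block A with the worm.  [cell block A: the frog, the lizard, the mantis, the worm | cell block B: the spider]
5. Guard goes to cell block B with the lizard.  [cell block A: the frog, the mantis, the worm | cell block B: the lizard, the spider]
6. Guard goes back to cell block A alone.  [cell block A: the frog, the mantis, the worm | cell block B: the lizard, the spider]
7. Guard goes to cell block B with the mantis.  [cell block A: the frog, the worm | cell block B: the lizard, the mantis, the spider]
8. Guard goes back to cell block A alone.  [cell block A: the frog, the worm | cell block B: the lizard, the mantis, the spider]
9. Guard goes to cell block B with the frog.  [cell block A: the worm | cell block B: the frog, the lizard, the mantis, the spider]
10. Guard goes back to cell block A alone.  [cell block A: the worm | cell block B: the frog, the lizard, the mantis, the spider]
11. Guard goes to cell block B with the worm.  [cell block A: — | cell block B: the frog, the lizard, the mantis, the spider, the worm]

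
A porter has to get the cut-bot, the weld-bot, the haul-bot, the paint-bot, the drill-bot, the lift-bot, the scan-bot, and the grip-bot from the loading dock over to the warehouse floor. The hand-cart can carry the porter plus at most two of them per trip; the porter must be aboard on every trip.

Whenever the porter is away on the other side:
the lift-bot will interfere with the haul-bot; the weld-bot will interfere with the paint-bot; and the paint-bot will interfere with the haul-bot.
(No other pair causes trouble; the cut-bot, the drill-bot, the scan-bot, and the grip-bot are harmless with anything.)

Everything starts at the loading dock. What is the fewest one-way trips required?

Counting alone: the porter can take at most 2 across per trip to the warehouse floor, so moving all 8 needs at least 4 loaded trips out, with a return between consecutive ones — at least 7 crossings.
The plan below uses exactly 7 crossings, so it is optimal:
1. Porter goes to the warehouse floor with the haul-bot and the weld-bot.  [the loading dock: the cut-bot, the drill-bot, the grip-bot, the lift-bot, the paint-bot, the scan-bot | the warehouse floor: the haul-bot, the weld-bot]
2. Porter goes back to the loading dock alone.  [the loading dock: the cut-bot, the drill-bot, the grip-bot, the lift-bot, the paint-bot, the scan-bot | the warehouse floor: the haul-bot, the weld-bot]
3. Porter goes to the warehouse floor with the cut-bot and the drill-bot.  [the loading dock: the grip-bot, the lift-bot, the paint-bot, the scan-bot | the warehouse floor: the cut-bot, the drill-bot, the haul-bot, the weld-bot]
4. Porter goes back to the loading dock alone.  [the loading dock: the grip-bot, the lift-bot, the paint-bot, the scan-bot | the warehouse floor: the cut-bot, the drill-bot, the haul-bot, the weld-bot]
5. Porter goes to the warehouse floor with the grip-bot and the scan-bot.  [the loading dock: the lift-bot, the paint-bot | the warehouse floor: the cut-bot, the drill-bot, the grip-bot, the haul-bot, the scan-bot, the weld-bot]
6. Porter goes back to the loading dock alone.  [the loading dock: the lift-bot, the paint-bot | the warehouse floor: the cut-bot, the drill-bot, the grip-bot, the haul-bot, the scan-bot, the weld-bot]
7. Porter goes to the warehouse floor with the lift-bot and the paint-bot.  [the loading dock: — | the warehouse floor: the cut-bot, the drill-bot, the grip-bot, the haul-bot, the lift-bot, the paint-bot, the scan-bot, the weld-bot]

7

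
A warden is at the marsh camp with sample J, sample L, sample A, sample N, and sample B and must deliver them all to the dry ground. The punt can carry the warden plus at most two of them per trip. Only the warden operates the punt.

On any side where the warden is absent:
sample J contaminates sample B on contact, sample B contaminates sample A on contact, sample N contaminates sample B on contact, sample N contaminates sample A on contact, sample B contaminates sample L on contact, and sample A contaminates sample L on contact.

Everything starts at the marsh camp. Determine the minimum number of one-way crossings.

Counting alone: the warden can take at most 2 across per trip to the dry ground, so moving all 5 needs at least 3 loaded trips out, with a return between consecutive ones — at least 5 crossings.
The safety rule pushes this higher. Following every safe sequence of crossings, the most of the 5 that can be at the dry ground as the punt arrives there on crossing 5 is 4 — never all 5.
So no plan with fewer than 7 crossings exists, and this one achieves 7:
1. Warden goes to the dry ground with sample A and sample B.
2. Warden goes back to the marsh camp with sample A.
3. Warden goes to the dry ground with sample A and sample J.
4. Warden goes back to the marsh camp with sample B.
5. Warden goes to the dry ground with sample L and sample N.
6. Warden goes back to the marsh camp with sample A.
7. Warden goes to the dry ground with sample A and sample B.

7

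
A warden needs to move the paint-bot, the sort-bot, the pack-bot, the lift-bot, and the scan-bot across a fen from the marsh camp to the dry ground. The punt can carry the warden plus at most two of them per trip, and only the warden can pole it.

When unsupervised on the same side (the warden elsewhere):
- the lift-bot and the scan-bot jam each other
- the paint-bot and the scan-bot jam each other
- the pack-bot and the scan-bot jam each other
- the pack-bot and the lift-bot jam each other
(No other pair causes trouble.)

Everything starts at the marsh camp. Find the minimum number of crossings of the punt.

Counting alone: the warden can take at most 2 across per trip to the dry ground, so moving all 5 needs at least 3 loaded trips out, with a return between consecutive ones — at least 5 crossings.
The safety rule pushes this higher. Following every safe sequence of crossings, the most of the 5 that can be at the dry ground as the punt arrives there on crossing 5 is 4 — never all 5.
So no plan with fewer than 7 crossings exists, and this one achieves 7:
1. Warden goes to the dry ground with the pack-bot and the scan-bot.  [the marsh camp: the lift-bot, the paint-bot, the sort-bot | the dry ground: the pack-bot, the scan-bot]
2. Warden goes back to the marsh camp with the pack-bot.  [the marsh camp: the lift-bot, the pack-bot, the paint-bot, the sort-bot | the dry ground: the scan-bot]
3. Warden goes to the dry ground with the pack-bot and the paint-bot.  [the marsh camp: the lift-bot, the sort-bot | the dry ground: the pack-bot, the paint-bot, the scan-bot]
4. Warden goes back to the marsh camp with the scan-bot.  [the marsh camp: the lift-bot, the scan-bot, the sort-bot | the dry ground: the pack-bot, the paint-bot]
5. Warden goes to the dry ground with the lift-bot and the sort-bot.  [the marsh camp: the scan-bot | the dry ground: the lift-bot, the pack-bot, the paint-bot, the sort-bot]
6. Warden goes back to the marsh camp with the pack-bot.  [the marsh camp: the pack-bot, the scan-bot | the dry ground: the lift-bot, the paint-bot, the sort-bot]
7. Warden goes to the dry ground with the pack-bot and the scan-bot.  [the marsh camp: — | the dry ground: the lift-bot, the pack-bot, the paint-bot, the scan-bot, the sort-bot]

7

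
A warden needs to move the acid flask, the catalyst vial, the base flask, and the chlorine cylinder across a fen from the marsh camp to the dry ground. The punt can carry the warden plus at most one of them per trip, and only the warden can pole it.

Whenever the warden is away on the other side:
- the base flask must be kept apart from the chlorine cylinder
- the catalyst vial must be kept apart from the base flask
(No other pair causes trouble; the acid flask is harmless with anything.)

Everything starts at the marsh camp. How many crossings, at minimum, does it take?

Counting alone: the warden can take at most 1 across per trip to the dry ground, so moving all 4 needs at least 4 loaded trips out, with a return between consecutive ones — at least 7 crossings.
The safety rule pushes this higher. Following every safe sequence of crossings, the most of the 4 that can be at the dry ground as the punt arrives there on crossing 7 is 3 — never all 4.
So no plan with fewer than 9 crossings exists, and this one achieves 9:
1. Warden goes to the dry ground with the base flask.  [the marsh camp: the acid flask, the catalyst vial, the chlorine cylinder | the dry ground: the base flask]
2. Warden goes back to the marsh camp alone.  [the marsh camp: the acid flask, the catalyst vial, the chlorine cylinder | the dry ground: the base flask]
3. Warden goes to the dry ground with the acid flask.  [the marsh camp: the catalyst vial, the chlorine cylinder | the dry ground: the acid flask, the base flask]
4. Warden goes back to the marsh camp alone.  [the marsh camp: the catalyst vial, the chlorine cylinder | the dry ground: the acid flask, the base flask]
5. Warden goes to the dry ground with the catalyst vial.  [the marsh camp: the chlorine cylinder | the dry ground: the acid flask, the base flask, the catalyst vial]
6. Warden goes back to the marsh camp with the base flask.  [the marsh camp: the base flask, the chlorine cylinder | the dry ground: the acid flask, the catalyst vial]
7. Warden goes to the dry ground with the chlorine cylinder.  [the marsh camp: the base flask | the dry ground: the acid flask, the catalyst vial, the chlorine cylinder]
8. Warden goes back to the marsh camp alone.  [the marsh camp: the base flask | the dry ground: the acid flask, the catalyst vial, the chlorine cylinder]
9. Warden goes to the dry ground with the base flask.  [the marsh camp: — | the dry ground: the acid flask, the base flask, the catalyst vial, the chlorine cylinder]

9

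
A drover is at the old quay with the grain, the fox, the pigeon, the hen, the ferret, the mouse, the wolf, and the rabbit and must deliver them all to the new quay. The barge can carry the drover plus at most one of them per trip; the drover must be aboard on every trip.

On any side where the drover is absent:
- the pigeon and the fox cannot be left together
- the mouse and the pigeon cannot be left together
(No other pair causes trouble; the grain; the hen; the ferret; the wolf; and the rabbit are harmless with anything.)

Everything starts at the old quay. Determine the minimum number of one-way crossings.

17

Counting alone: the drover can take at most 1 across per trip to the new quay, so moving all 8 needs at least 8 loaded trips out, with a return between consecutive ones — at least 15 crossings.
The safety rule pushes this higher. Following every safe sequence of crossings, the most of the 8 that can be at the new quay as the barge arrives there on crossing 15 is 7 — never all 8.
So no plan with fewer than 17 crossings exists, and this one achieves 17:
1. Drover goes to the new quay with the pigeon.  [the old quay: the ferret, the fox, the grain, the hen, the mouse, the rabbit, the wolf | the new quay: the pigeon]
2. Drover goes back to the old quay alone.  [the old quay: the ferret, the fox, the grain, the hen, the mouse, the rabbit, the wolf | the new quay: the pigeon]
3. Drover goes to the new quay with the grain.  [the old quay: the ferret, the fox, the hen, the mouse, the rabbit, the wolf | the new quay: the grain, the pigeon]
4. Drover goes back to the old quay alone.  [the old quay: the ferret, the fox, the hen, the mouse, the rabbit, the wolf | the new quay: the grain, the pigeon]
5. Drover goes to the new quay with the fox.  [the old quay: the ferret, the hen, the mouse, the rabbit, the wolf | the new quay: the fox, the grain, the pigeon]
6. Drover goes back to the old quay with the pigeon.  [the old quay: the ferret, the hen, the mouse, the pigeon, the rabbit, the wolf | the new quay: the fox, the grain]
7. Drover goes to the new quay with the mouse.  [the old quay: the ferret, the hen, the pigeon, the rabbit, the wolf | the new quay: the fox, the grain, the mouse]
8. Drover goes back to the old quay alone.  [the old quay: the ferret, the hen, the pigeon, the rabbit, the wolf | the new quay: the fox, the grain, the mouse]
9. Drover goes to the new quay with the hen.  [the old quay: the ferret, the pigeon, the rabbit, the wolf | the new quay: the fox, the grain, the hen, the mouse]
10. Drover goes back to the old quay alone.  [the old quay: the ferret, the pigeon, the rabbit, the wolf | the new quay: the fox, the grain, the hen, the mouse]
11. Drover goes to the new quay with the ferret.  [the old quay: the pigeon, the rabbit, the wolf | the new quay: the ferret, the fox, the grain, the hen, the mouse]
12. Drover goes back to the old quay alone.  [the old quay: the pigeon, the rabbit, the wolf | the new quay: the ferret, the fox, the grain, the hen, the mouse]
13. Drover goes to the new quay with the wolf.  [the old quay: the pigeon, the rabbit | the new quay: the ferret, the fox, the grain, the hen, the mouse, the wolf]
14. Drover goes back to the old quay alone.  [the old quay: the pigeon, the rabbit | the new quay: the ferret, the fox, the grain, the hen, the mouse, the wolf]
15. Drover goes to the new quay with the rabbit.  [the old quay: the pigeon | the new quay: the ferret, the fox, the grain, the hen, the mouse, the rabbit, the wolf]
16. Drover goes back to the old quay alone.  [the old quay: the pigeon | the new quay: the ferret, the fox, the grain, the hen, the mouse, the rabbit, the wolf]
17. Drover goes to the new quay with the pigeon.  [the old quay: — | the new quay: the ferret, the fox, the grain, the hen, the mouse, the pigeon, the rabbit, the wolf]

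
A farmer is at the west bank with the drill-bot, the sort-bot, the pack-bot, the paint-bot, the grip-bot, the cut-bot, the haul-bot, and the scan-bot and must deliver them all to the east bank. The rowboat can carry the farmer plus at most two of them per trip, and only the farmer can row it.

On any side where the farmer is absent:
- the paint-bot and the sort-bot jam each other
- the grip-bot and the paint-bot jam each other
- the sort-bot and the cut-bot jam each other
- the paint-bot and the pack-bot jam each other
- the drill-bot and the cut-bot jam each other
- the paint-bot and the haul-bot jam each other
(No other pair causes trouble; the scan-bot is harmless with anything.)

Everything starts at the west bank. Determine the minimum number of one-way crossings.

Counting alone: the farmer can take at most 2 across per trip to the east bank, so moving all 8 needs at least 4 loaded trips out, with a return between consecutive ones — at least 7 crossings.
The safety rule pushes this higher. Following every safe sequence of crossings, the most of the 8 that can be at the east bank as the rowboat arrives there on crossing 7 is 6 — never all 8.
So no plan with fewer than 9 crossings exists, and this one achieves 9:
1. Farmer goes to the east bank with the cut-bot and the paint-bot.  [the west bank: the drill-bot, the grip-bot, the haul-bot, the pack-bot, the scan-bot, the sort-bot | the east bank: the cut-bot, the paint-bot]
2. Farmer goes back to the west bank alone.  [the west bank: the drill-bot, the grip-bot, the haul-bot, the pack-bot, the scan-bot, the sort-bot | the east bank: the cut-bot, the paint-bot]
3. Farmer goes to the east bank with the drill-bot and the scan-bot.  [the west bank: the grip-bot, the haul-bot, the pack-bot, the sort-bot | the east bank: the cut-bot, the drill-bot, the paint-bot, the scan-bot]
4. Farmer goes back to the west bank with the cut-bot.  [the west bank: the cut-bot, the grip-bot, the haul-bot, the pack-bot, the sort-bot | the east bank: the drill-bot, the paint-bot, the scan-bot]
5. Farmer goes to the east bank with the pack-bot and the sort-bot.  [the west bank: the cut-bot, the grip-bot, the haul-bot | the east bank: the drill-bot, the pack-bot, the paint-bot, the scan-bot, the sort-bot]
6. Farmer goes back to the west bank with the paint-bot.  [the west bank: the cut-bot, the grip-bot, the haul-bot, the paint-bot | the east bank: the drill-bot, the pack-bot, the scan-bot, the sort-bot]
7. Farmer goes to the east bank with the grip-bot and the haul-bot.  [the west bank: the cut-bot, the paint-bot | the east bank: the drill-bot, the grip-bot, the haul-bot, the pack-bot, the scan-bot, the sort-bot]
8. Farmer goes back to the west bank alone.  [the west bank: the cut-bot, the paint-bot | the east bank: the drill-bot, the grip-bot, the haul-bot, the pack-bot, the scan-bot, the sort-bot]
9. Farmer goes to the east bank with the cut-bot and the paint-bot.  [the west bank: — | the east bank: the cut-bot, the drill-bot, the grip-bot, the haul-bot, the pack-bot, the paint-bot, the scan-bot, the sort-bot]

9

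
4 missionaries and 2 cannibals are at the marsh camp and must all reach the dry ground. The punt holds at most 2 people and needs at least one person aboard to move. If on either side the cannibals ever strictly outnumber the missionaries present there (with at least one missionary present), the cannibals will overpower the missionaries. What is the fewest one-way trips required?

9

Counting alone: each trip to the dry ground takes at most 2 across and each return brings at least 1 back, so after t trips out (and t−1 returns) at most 2t − (t−1) of the 6 are across; that first reaches 6 at t = 5, so at least 9 crossings are needed.
The plan below uses exactly 9 crossings, so it is optimal:
1. 2 cannibals → the dry ground.  (the marsh camp: 4M 0C; the dry ground: 0M 2C)
2. 1 cannibal ← the marsh camp.  (the marsh camp: 4M 1C; the dry ground: 0M 1C)
3. 2 missionaries → the dry ground.  (the marsh camp: 2M 1C; the dry ground: 2M 1C)
4. 1 cannibal ← the marsh camp.  (the marsh camp: 2M 2C; the dry ground: 2M 0C)
5. 2 cannibals → the dry ground.  (the marsh camp: 2M 0C; the dry ground: 2M 2C)
6. 1 cannibal ← the marsh camp.  (the marsh camp: 2M 1C; the dry ground: 2M 1C)
7. 1 missionary and 1 cannibal → the dry ground.  (the marsh camp: 1M 0C; the dry ground: 3M 2C)
8. 1 cannibal ← the marsh camp.  (the marsh camp: 1M 1C; the dry ground: 3M 1C)
9. 1 missionary and 1 cannibal → the dry ground.  (the marsh camp: 0M 0C; the dry ground: 4M 2C)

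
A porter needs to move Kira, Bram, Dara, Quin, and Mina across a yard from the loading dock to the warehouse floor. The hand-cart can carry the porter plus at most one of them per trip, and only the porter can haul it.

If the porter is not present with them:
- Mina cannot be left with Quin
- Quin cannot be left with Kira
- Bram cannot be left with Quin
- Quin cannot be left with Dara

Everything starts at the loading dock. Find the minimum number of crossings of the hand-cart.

Following every safe sequence of crossings from the start, the most of the 5 that can be at the warehouse floor as the hand-cart arrives there on crossings 1, 3 is 1, 2 respectively; the best ever achieved is 2 of 5.
From crossing 5 on, no configuration arises that was not already reachable earlier: only 11 distinct safe configurations (who is on which side, and where the hand-cart is) can ever be reached, none of them has everyone across, and every continuation just revisits them. So no valid plan exists.

impossible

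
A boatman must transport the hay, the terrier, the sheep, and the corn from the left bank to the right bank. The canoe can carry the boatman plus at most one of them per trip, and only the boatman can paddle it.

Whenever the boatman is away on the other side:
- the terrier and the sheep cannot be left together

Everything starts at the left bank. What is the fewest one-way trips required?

Counting alone: the boatman can take at most 1 across per trip to the right bank, so moving all 4 needs at least 4 loaded trips out, with a return between consecutive ones — at least 7 crossings.
The plan below uses exactly 7 crossings, so it is optimal:
1. Boatman goes to the right bank with the terrier.  [the left bank: the corn, the hay, the sheep | the right bank: the terrier]
2. Boatman goes back to the left bank alone.  [the left bank: the corn, the hay, the sheep | the right bank: the terrier]
3. Boatman goes to the right bank with the hay.  [the left bank: the corn, the sheep | the right bank: the hay, the terrier]
4. Boatman goes back to the left bank alone.  [the left bank: the corn, the sheep | the right bank: the hay, the terrier]
5. Boatman goes to the right bank with the corn.  [the left bank: the sheep | the right bank: the corn, the hay, the terrier]
6. Boatman goes back to the left bank alone.  [the left bank: the sheep | the right bank: the corn, the hay, the terrier]
7. Boatman goes to the right bank with the sheep.  [the left bank: — | the right bank: the corn, the hay, the sheep, the terrier]

7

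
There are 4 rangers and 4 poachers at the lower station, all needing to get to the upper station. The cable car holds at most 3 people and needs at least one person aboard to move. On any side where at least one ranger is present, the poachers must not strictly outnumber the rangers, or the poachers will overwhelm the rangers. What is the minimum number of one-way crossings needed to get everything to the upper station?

9

Counting alone: each trip to the upper station takes at most 3 across and each return brings at least 1 back, so after t trips out (and t−1 returns) at most 3t − (t−1) of the 8 are across; that first reaches 8 at t = 4, so at least 7 crossings are needed.
The safety rule pushes this higher. Following every safe sequence of crossings, the most of the 8 that can be at the upper station as the cable car arrives there on crossing 7 is 7 — never all 8.
So no plan with fewer than 9 crossings exists, and this one achieves 9:
1. 2 poachers → the upper station.  (the lower station: 4R 2P; the upper station: 0R 2P)
2. 1 poacher ← the lower station.  (the lower station: 4R 3P; the upper station: 0R 1P)
3. 3 poachers → the upper station.  (the lower station: 4R 0P; the upper station: 0R 4P)
4. 1 poacher ← the lower station.  (the lower station: 4R 1P; the upper station: 0R 3P)
5. 3 rangers → the upper station.  (the lower station: 1R 1P; the upper station: 3R 3P)
6. 1 ranger and 1 poacher ← the lower station.  (the lower station: 2R 2P; the upper station: 2R 2P)
7. 2 rangers → the upper station.  (the lower station: 0R 2P; the upper station: 4R 2P)
8. 1 poacher ← the lower station.  (the lower station: 0R 3P; the upper station: 4R 1P)
9. 3 poachers → the upper station.  (the lower station: 0R 0P; the upper station: 4R 4P)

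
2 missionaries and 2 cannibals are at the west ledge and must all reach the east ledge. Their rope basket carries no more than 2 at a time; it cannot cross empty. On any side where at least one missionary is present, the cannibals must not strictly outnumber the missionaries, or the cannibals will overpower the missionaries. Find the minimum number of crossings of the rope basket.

Counting alone: each trip to the east ledge takes at most 2 across and each return brings at least 1 back, so after t trips out (and t−1 returns) at most 2t − (t−1) of the 4 are across; that first reaches 4 at t = 3, so at least 5 crossings are needed.
The plan below uses exactly 5 crossings, so it is optimal:
1. 2 cannibals → the east ledge.  (the west ledge: 2M 0C; the east ledge: 0M 2C)
2. 1 cannibal ← the west ledge.  (the west ledge: 2M 1C; the east ledge: 0M 1C)
3. 2 missionaries → the east ledge.  (the west ledge: 0M 1C; the east ledge: 2M 1C)
4. 1 cannibal ← the west ledge.  (the west ledge: 0M 2C; the east ledge: 2M 0C)
5. 2 cannibals → the east ledge.  (the west ledge: 0M 0C; the east ledge: 2M 2C)

5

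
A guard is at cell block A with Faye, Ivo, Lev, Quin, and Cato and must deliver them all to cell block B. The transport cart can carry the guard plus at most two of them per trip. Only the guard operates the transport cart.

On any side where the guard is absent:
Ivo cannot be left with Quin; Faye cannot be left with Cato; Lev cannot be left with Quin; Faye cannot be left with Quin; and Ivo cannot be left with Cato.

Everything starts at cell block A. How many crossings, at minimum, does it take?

7

Counting alone: the guard can take at most 2 across per trip to cell block B, so moving all 5 needs at least 3 loaded trips out, with a return between consecutive ones — at least 5 crossings.
The safety rule pushes this higher. Following every safe sequence of crossings, the most of the 5 that can be at cell block B as the transport cart arrives there on crossing 5 is 4 — never all 5.
So no plan with fewer than 7 crossings exists, and this one achieves 7:
1. Guard goes to cell block B with Cato and Quin.  [cell block A: Faye, Ivo, Lev | cell block B: Cato, Quin]
2. Guard goes back to cell block A alone.  [cell block A: Faye, Ivo, Lev | cell block B: Cato, Quin]
3. Guard goes to cell block B with Faye.  [cell block A: Ivo, Lev | cell block B: Cato, Faye, Quin]
4. Guard goes back to cell block A with Cato and Quin.  [cell block A: Cato, Ivo, Lev, Quin | cell block B: Faye]
5. Guard goes to cell block B with Ivo and Lev.  [cell block A: Cato, Quin | cell block B: Faye, Ivo, Lev]
6. Guard goes back to cell block A alone.  [cell block A: Cato, Quin | cell block B: Faye, Ivo, Lev]
7. Guard goes to cell block B with Cato and Quin.  [cell block A: — | cell block B: Cato, Faye, Ivo, Lev, Quin]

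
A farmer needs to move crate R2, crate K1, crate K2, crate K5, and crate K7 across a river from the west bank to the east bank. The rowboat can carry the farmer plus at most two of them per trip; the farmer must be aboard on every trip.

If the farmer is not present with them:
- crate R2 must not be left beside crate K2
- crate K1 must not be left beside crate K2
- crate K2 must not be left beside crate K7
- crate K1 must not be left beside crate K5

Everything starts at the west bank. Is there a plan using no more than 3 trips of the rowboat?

No

Counting alone: the farmer can take at most 2 across per trip to the east bank, so moving all 5 needs at least 3 loaded trips out, with a return between consecutive ones — at least 5 crossings.
Since 3 < 5, 3 crossings cannot be enough. (The shortest complete plan in fact takes 5:)
1. Farmer goes to the east bank with crate K1 and crate K2.  [the west bank: crate K5, crate K7, crate R2 | the east bank: crate K1, crate K2]
2. Farmer goes back to the west bank with crate K2.  [the west bank: crate K2, crate K5, crate K7, crate R2 | the east bank: crate K1]
3. Farmer goes to the east bank with crate K7 and crate R2.  [the west bank: crate K2, crate K5 | the east bank: crate K1, crate K7, crate R2]
4. Farmer goes back to the west bank alone.  [the west bank: crate K2, crate K5 | the east bank: crate K1, crate K7, crate R2]
5. Farmer goes to the east bank with crate K2 and crate K5.  [the west bank: — | the east bank: crate K1, crate K2, crate K5, crate K7, crate R2]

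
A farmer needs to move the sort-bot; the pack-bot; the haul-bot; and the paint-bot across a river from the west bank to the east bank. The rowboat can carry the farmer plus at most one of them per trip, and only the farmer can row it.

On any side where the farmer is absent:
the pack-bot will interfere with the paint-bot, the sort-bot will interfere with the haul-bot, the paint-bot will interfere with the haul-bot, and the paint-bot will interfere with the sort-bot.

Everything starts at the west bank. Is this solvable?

No

Whatever the first load, the items left behind include a forbidden pair without the farmer. No opening move is safe, so no plan exists.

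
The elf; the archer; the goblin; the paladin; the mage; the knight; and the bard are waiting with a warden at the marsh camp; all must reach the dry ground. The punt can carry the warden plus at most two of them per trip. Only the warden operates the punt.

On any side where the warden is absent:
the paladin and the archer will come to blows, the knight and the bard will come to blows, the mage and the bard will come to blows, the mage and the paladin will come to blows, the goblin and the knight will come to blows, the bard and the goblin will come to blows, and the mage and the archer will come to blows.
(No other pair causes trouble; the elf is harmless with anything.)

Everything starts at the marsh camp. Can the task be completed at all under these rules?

Whatever the first load, the items left behind include a forbidden pair without the warden. No opening move is safe, so no plan exists.

No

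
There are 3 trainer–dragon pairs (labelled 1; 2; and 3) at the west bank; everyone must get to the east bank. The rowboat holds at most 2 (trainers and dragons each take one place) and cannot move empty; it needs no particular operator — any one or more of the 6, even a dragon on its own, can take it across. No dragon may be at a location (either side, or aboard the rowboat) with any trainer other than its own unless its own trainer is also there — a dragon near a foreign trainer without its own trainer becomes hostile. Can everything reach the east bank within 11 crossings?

Yes — this plan uses 11 crossings (≤ 11):
1. dragon 1 and trainer 1 cross → the east bank.
2. trainer 1 crosses ← the west bank.
3. dragon 2 and dragon 3 cross → the east bank.
4. dragon 1 crosses ← the west bank.
5. trainer 2 and trainer 3 cross → the east bank.
6. dragon 2 and trainer 2 cross ← the west bank.
7. trainer 1 and trainer 2 cross → the east bank.
8. dragon 3 crosses ← the west bank.
9. dragon 1 and dragon 2 cross → the east bank.
10. trainer 3 crosses ← the west bank.
11. dragon 3 and trainer 3 cross → the east bank.

Yes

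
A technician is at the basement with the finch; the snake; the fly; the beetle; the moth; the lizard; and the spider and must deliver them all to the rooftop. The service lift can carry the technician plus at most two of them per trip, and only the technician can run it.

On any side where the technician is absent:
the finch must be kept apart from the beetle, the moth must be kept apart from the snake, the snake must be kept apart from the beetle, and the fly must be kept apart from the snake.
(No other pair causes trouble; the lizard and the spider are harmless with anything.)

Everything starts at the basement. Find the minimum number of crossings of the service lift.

7

Counting alone: the technician can take at most 2 across per trip to the rooftop, so moving all 7 needs at least 4 loaded trips out, with a return between consecutive ones — at least 7 crossings.
The plan below uses exactly 7 crossings, so it is optimal:
1. Technician goes to the rooftop with the finch and the snake.
2. Technician goes back to the basement alone.
3. Technician goes to the rooftop with the lizard and the spider.
4. Technician goes back to the basement alone.
5. Technician goes to the rooftop with the fly and the moth.
6. Technician goes back to the basement with the snake.
7. Technician goes to the rooftop with the beetle and the snake.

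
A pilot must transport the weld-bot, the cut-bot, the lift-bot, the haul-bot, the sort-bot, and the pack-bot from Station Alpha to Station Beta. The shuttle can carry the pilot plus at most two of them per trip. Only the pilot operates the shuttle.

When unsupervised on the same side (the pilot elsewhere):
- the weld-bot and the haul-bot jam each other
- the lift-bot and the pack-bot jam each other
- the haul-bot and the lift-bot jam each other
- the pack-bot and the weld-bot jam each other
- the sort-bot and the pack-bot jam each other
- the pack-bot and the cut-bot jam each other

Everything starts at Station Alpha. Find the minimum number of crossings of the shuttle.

7

Counting alone: the pilot can take at most 2 across per trip to Station Beta, so moving all 6 needs at least 3 loaded trips out, with a return between consecutive ones — at least 5 crossings.
The safety rule pushes this higher. Following every safe sequence of crossings, the most of the 6 that can be at Station Beta as the shuttle arrives there on crossing 5 is 5 — never all 6.
So no plan with fewer than 7 crossings exists, and this one achieves 7:
1. Pilot goes to Station Beta with the haul-bot and the pack-bot.  [Station Alpha: the cut-bot, the lift-bot, the sort-bot, the weld-bot | Station Beta: the haul-bot, the pack-bot]
2. Pilot goes back to Station Alpha alone.  [Station Alpha: the cut-bot, the lift-bot, the sort-bot, the weld-bot | Station Beta: the haul-bot, the pack-bot]
3. Pilot goes to Station Beta with the cut-bot and the weld-bot.  [Station Alpha: the lift-bot, the sort-bot | Station Beta: the cut-bot, the haul-bot, the pack-bot, the weld-bot]
4. Pilot goes back to Station Alpha with the haul-bot and the pack-bot.  [Station Alpha: the haul-bot, the lift-bot, the pack-bot, the sort-bot | Station Beta: the cut-bot, the weld-bot]
5. Pilot goes to Station Beta with the lift-bot and the sort-bot.  [Station Alpha: the haul-bot, the pack-bot | Station Beta: the cut-bot, the lift-bot, the sort-bot, the weld-bot]
6. Pilot goes back to Station Alpha alone.  [Station Alpha: the haul-bot, the pack-bot | Station Beta: the cut-bot, the lift-bot, the sort-bot, the weld-bot]
7. Pilot goes to Station Beta with the haul-bot and the pack-bot.  [Station Alpha: — | Station Beta: the cut-bot, the haul-bot, the lift-bot, the pack-bot, the sort-bot, the weld-bot]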